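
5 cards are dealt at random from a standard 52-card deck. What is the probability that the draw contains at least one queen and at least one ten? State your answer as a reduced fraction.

6509/64974

There are C(52,5) = 2598960 possible draws.
By inclusion-exclusion on the complements, draws missing all queens or all tens: C(48,5) + C(48,5) − C(44,5) = 1712304 + 1712304 − 1086008 = 2338600.
So draws with at least one of each: 2598960 − 2338600 = 260360, probability 260360/2598960 = 6509/64974.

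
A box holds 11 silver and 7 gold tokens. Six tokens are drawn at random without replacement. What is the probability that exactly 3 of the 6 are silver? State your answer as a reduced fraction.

There are C(18,6) = 18564 ways to choose 6 from 18.
Selections with exactly 3 silver: choose 3 of the 11 silver and 3 of the 7 gold, C(11,3)·C(7,3) = 165·35 = 5775.
Probability = 5775/18564 = 275/884.

275/884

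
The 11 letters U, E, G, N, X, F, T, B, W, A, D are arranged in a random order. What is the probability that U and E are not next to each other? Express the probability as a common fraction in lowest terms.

There are 11! = 39916800 arrangements.
Arrangements with U and E adjacent: 2·10! = 7257600.
So not adjacent: 39916800 − 7257600 = 32659200, probability 32659200/39916800 = 9/11.

9/11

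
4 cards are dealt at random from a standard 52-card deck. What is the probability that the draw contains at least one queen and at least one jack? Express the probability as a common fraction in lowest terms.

There are C(52,4) = 270725 possible draws.
By inclusion-exclusion on the complements, draws missing all queens or all jacks: C(48,4) + C(48,4) − C(44,4) = 194580 + 194580 − 135751 = 253409.
So draws with at least one of each: 270725 − 253409 = 17316, probability 17316/270725 = 1332/20825.

1332/20825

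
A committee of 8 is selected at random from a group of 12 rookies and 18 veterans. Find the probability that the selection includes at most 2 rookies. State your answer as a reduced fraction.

Total selections: C(30,8) = 5852925.
Favorable selections (at most 2 rookies): C(12,0)·C(18,8) + C(12,1)·C(18,7) + C(12,2)·C(18,6) = 43758 + 381888 + 1225224 = 1650870.
Probability = 1650870/5852925 = 2822/10005.

2822/10005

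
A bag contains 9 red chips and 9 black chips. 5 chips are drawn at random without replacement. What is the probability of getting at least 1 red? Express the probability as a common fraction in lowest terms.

67/68

There are C(18,5) = 8568 ways to choose the 5.
Favorable selections (at least 1 red): C(9,1)·C(9,4) + C(9,2)·C(9,3) + C(9,3)·C(9,2) + C(9,4)·C(9,1) + C(9,5)·C(9,0) = 1134 + 3024 + 3024 + 1134 + 126 = 8442.
Probability = 8442/8568 = 67/68.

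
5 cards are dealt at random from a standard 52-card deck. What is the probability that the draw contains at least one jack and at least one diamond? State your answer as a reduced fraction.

229297/866320

There are C(52,5) = 2598960 possible draws.
By inclusion-exclusion on the complements, draws missing all jacks or all diamonds: C(48,5) + C(39,5) − C(36,5) = 1712304 + 575757 − 376992 = 1911069.
So draws with at least one of each: 2598960 − 1911069 = 687891, probability 687891/2598960 = 229297/866320.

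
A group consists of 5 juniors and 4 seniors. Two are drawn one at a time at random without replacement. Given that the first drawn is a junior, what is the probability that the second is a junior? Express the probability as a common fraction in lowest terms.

After removing one junior, 8 remain: 4 juniors and 4 seniors.
So the probability the next is a junior is 4/8 = 1/2.

1/2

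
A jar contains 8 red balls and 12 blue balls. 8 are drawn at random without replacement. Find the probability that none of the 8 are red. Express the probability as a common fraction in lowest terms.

There are C(20,8) = 125970 possible selections.
Selections with no red (all blue): C(12,8) = 495.
Probability = 495/125970 = 33/8398.

33/8398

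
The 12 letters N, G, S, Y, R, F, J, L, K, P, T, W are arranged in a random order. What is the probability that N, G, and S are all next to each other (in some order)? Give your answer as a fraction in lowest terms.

1/22

There are 12! = 479001600 arrangements.
Treat the three as one block: 10! placements × 3! orders within the block = 3628800·6 = 21772800.
Probability = 21772800/479001600 = 1/22.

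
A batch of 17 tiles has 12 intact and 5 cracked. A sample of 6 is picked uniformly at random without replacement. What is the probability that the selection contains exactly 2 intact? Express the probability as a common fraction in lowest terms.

165/6188

The sample space is all 6-subsets of the 17: C(17,6) = 12376.
Selections with exactly 2 intact: choose 2 of the 12 intact and 4 of the 5 cracked, C(12,2)·C(5,4) = 66·5 = 330.
Probability = 330/12376 = 165/6188.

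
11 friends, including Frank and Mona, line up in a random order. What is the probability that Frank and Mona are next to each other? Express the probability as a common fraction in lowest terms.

There are 11! = 39916800 arrangements.
Treat Frank and Mona as a block: 10! arrangements of the blocks × 2 orders within the block = 2·3628800 = 7257600.
Probability = 7257600/39916800 = 2/11.

2/11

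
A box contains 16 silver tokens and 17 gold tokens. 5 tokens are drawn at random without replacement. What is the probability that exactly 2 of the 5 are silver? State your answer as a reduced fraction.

The sample space is all 5-subsets of the 33: C(33,5) = 237336.
Selections with exactly 2 silver: choose 2 of the 16 silver and 3 of the 17 gold, C(16,2)·C(17,3) = 120·680 = 81600.
Probability = 81600/237336 = 3400/9889.

3400/9889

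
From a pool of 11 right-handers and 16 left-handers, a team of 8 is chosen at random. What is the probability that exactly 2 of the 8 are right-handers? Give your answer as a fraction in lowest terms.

616/3105

There are C(27,8) = 2220075 ways to choose 8 from 27.
Selections with exactly 2 right-handers: choose 2 of the 11 right-handers and 6 of the 16 left-handers, C(11,2)·C(16,6) = 55·8008 = 440440.
Probability = 440440/2220075 = 616/3105.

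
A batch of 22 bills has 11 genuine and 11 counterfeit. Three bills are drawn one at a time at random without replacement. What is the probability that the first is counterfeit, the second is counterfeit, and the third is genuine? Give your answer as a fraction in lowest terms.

Multiply the conditional probabilities at each draw: 11/22 · 10/21 · 11/20 = 1210/9240 = 11/84.

11/84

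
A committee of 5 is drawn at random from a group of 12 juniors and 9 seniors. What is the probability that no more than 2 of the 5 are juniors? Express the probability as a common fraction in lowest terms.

6/17

Total selections: C(21,5) = 20349.
Favorable selections (no more than 2 juniors): C(12,0)·C(9,5) + C(12,1)·C(9,4) + C(12,2)·C(9,3) = 126 + 1512 + 5544 = 7182.
Probability = 7182/20349 = 6/17.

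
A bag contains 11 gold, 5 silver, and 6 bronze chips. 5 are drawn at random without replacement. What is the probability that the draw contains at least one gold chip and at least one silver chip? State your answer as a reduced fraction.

895/1197

There are C(22,5) = 26334 possible draws.
By inclusion-exclusion on the complements, draws missing all gold or all silver: C(11,5) + C(17,5) − C(6,5) = 462 + 6188 − 6 = 6644.
So draws with at least one of each: 26334 − 6644 = 19690, probability 19690/26334 = 895/1197.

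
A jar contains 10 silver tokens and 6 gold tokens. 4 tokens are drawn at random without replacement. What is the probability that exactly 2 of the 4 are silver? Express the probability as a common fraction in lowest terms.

135/364

The sample space is all 4-subsets of the 16: C(16,4) = 1820.
Selections with exactly 2 silver: choose 2 of the 10 silver and 2 of the 6 gold, C(10,2)·C(6,2) = 45·15 = 675.
Probability = 675/1820 = 135/364.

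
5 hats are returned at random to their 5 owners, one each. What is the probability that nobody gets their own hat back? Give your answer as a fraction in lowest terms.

There are 5! = 120 assignments.
By inclusion-exclusion, assignments with no fixed points: C(5,0)·5! − C(5,1)·4! + C(5,2)·3! − C(5,3)·2! + C(5,4)·1! − C(5,5)·0! = 44.
Probability = 44/120 = 11/30.

11/30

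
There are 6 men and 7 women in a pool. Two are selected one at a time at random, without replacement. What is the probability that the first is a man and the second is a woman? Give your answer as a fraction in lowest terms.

Multiply the conditional probabilities at each draw: 6/13 · 7/12 = 42/156 = 7/26.

7/26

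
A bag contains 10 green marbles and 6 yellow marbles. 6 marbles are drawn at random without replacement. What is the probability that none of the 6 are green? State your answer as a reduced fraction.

There are C(16,6) = 8008 possible selections.
Selections with no green (all yellow): C(6,6) = 1.
Probability = 1/8008.

1/8008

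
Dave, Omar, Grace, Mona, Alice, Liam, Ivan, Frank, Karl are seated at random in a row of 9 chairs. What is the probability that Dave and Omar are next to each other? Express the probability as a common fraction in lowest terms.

2/9

There are 9! = 362880 arrangements.
Treat Dave and Omar as a block: 8! arrangements of the blocks × 2 orders within the block = 2·40320 = 80640.
Probability = 80640/362880 = 2/9.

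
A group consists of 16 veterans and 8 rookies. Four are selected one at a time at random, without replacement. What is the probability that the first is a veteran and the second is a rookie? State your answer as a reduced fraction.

Multiply the conditional probabilities at each draw: 16/24 · 8/23 = 128/552 = 16/69.

16/69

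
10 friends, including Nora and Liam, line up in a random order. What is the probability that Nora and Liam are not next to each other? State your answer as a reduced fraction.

4/5

There are 10! = 3628800 arrangements.
Arrangements with Nora and Liam adjacent: 2·9! = 725760.
So not adjacent: 3628800 − 725760 = 2903040, probability 2903040/3628800 = 4/5.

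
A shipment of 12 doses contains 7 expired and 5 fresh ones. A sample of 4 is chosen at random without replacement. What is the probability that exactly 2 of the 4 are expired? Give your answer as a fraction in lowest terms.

Total number of selections: C(12,4) = 495.
Selections with exactly 2 expired: choose 2 of the 7 expired and 2 of the 5 fresh, C(7,2)·C(5,2) = 21·10 = 210.
Probability = 210/495 = 14/33.

14/33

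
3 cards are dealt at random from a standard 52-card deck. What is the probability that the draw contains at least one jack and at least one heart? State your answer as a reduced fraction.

33/260

There are C(52,3) = 22100 possible draws.
By inclusion-exclusion on the complements, draws missing all jacks or all hearts: C(48,3) + C(39,3) − C(36,3) = 17296 + 9139 − 7140 = 19295.
So draws with at least one of each: 22100 − 19295 = 2805, probability 2805/22100 = 33/260.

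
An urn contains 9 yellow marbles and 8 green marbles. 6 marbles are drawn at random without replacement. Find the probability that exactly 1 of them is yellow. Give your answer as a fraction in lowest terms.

9/221

The sample space is all 6-subsets of the 17: C(17,6) = 12376.
Selections with exactly 1 yellow: choose 1 of the 9 yellow and 5 of the 8 green, C(9,1)·C(8,5) = 9·56 = 504.
Probability = 504/12376 = 9/221.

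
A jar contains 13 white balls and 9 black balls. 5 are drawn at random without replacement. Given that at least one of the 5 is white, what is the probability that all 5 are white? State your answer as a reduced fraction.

Work in counts. Selections with at least one white: C(22,5) − C(9,5) = 26334 − 126 = 26208.
Of those, selections where all 5 are white: C(13,5) = 1287.
Conditional probability = 1287/26208 = 11/224.

11/224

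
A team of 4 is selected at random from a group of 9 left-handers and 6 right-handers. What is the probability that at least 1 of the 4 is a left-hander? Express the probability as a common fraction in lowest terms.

Total selections: C(15,4) = 1365.
The complement is all 4 are right-handers: C(6,4) = 15.
Probability = 1 − 15/1365 = 1350/1365 = 90/91.

90/91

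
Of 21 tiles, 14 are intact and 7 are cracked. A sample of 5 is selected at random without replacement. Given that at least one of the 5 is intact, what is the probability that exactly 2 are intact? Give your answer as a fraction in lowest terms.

455/2904

Work in counts. Selections with at least one intact: C(21,5) − C(7,5) = 20349 − 21 = 20328.
Of those, selections where exactly 2 are intact: C(14,2)·C(7,3) = 91·35 = 3185.
Conditional probability = 3185/20328 = 455/2904.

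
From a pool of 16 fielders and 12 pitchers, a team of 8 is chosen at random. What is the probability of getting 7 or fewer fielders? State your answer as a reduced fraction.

481/483

There are C(28,8) = 3108105 ways to choose the 8.
The complement is exactly 8 fielders: C(16,8)·C(12,0) = 12870.
Probability = 1 − 12870/3108105 = 3095235/3108105 = 481/483.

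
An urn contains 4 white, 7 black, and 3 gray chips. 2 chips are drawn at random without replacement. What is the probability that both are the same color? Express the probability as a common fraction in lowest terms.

There are C(14,2) = 91 ways to draw 2 chips.
All same color: C(4,2) + C(7,2) + C(3,2) = 6 + 21 + 3 = 30.
Probability = 30/91.

30/91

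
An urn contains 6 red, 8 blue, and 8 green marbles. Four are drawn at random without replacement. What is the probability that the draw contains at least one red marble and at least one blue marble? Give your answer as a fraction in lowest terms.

There are C(22,4) = 7315 possible draws.
By inclusion-exclusion on the complements, draws missing all red or all blue: C(16,4) + C(14,4) − C(8,4) = 1820 + 1001 − 70 = 2751.
So draws with at least one of each: 7315 − 2751 = 4564, probability 4564/7315 = 652/1045.

652/1045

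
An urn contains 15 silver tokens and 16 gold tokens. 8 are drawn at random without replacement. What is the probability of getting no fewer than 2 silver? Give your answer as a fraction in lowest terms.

39509/40455

Total selections: C(31,8) = 7888725.
Favorable selections (no fewer than 2 silver): C(15,2)·C(16,6) + C(15,3)·C(16,5) + C(15,4)·C(16,4) + C(15,5)·C(16,3) + C(15,6)·C(16,2) + C(15,7)·C(16,1) + C(15,8)·C(16,0) = 840840 + 1987440 + 2484300 + 1681680 + 600600 + 102960 + 6435 = 7704255.
Probability = 7704255/7888725 = 39509/40455.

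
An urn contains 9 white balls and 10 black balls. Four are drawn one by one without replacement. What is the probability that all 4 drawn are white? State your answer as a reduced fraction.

Multiply the conditional probabilities at each draw: 9/19 · 8/18 · 7/17 · 6/16 = 3024/93024 = 21/646.

21/646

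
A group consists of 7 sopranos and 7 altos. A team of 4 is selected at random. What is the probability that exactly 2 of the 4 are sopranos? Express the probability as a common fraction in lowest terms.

There are C(14,4) = 1001 ways to choose 4 from 14.
Selections with exactly 2 sopranos: choose 2 of the 7 sopranos and 2 of the 7 altos, C(7,2)·C(7,2) = 21·21 = 441.
Probability = 441/1001 = 63/143.

63/143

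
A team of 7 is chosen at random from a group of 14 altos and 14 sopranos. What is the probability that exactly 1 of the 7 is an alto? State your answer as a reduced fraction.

Total number of selections: C(28,7) = 1184040.
Selections with exactly 1 alto: choose 1 of the 14 altos and 6 of the 14 sopranos, C(14,1)·C(14,6) = 14·3003 = 42042.
Probability = 42042/1184040 = 49/1380.

49/1380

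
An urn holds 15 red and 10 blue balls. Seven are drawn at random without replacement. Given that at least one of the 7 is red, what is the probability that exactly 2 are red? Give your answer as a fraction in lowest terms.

1323/24029

Work in counts. Selections with at least one red: C(25,7) − C(10,7) = 480700 − 120 = 480580.
Of those, selections where exactly 2 are red: C(15,2)·C(10,5) = 105·252 = 26460.
Conditional probability = 26460/480580 = 1323/24029.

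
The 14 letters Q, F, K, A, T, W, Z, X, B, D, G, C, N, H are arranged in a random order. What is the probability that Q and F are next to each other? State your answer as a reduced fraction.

1/7

There are 14! = 87178291200 arrangements.
Treat Q and F as a block: 13! arrangements of the blocks × 2 orders within the block = 2·6227020800 = 12454041600.
Probability = 12454041600/87178291200 = 1/7.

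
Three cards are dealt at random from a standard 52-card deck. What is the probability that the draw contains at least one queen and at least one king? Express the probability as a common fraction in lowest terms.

There are C(52,3) = 22100 possible draws.
By inclusion-exclusion on the complements, draws missing all queens or all kings: C(48,3) + C(48,3) − C(44,3) = 17296 + 17296 − 13244 = 21348.
So draws with at least one of each: 22100 − 21348 = 752, probability 752/22100 = 188/5525.

188/5525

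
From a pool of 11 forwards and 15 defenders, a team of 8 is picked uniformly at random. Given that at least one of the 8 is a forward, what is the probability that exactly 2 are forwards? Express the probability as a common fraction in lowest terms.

385/2176

Work in counts. Selections with at least one forward: C(26,8) − C(15,8) = 1562275 − 6435 = 1555840.
Of those, selections where exactly 2 are forwards: C(11,2)·C(15,6) = 55·5005 = 275275.
Conditional probability = 275275/1555840 = 385/2176.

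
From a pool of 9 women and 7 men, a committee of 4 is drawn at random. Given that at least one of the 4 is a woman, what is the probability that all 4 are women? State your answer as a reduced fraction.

6/85

Work in counts. Selections with at least one woman: C(16,4) − C(7,4) = 1820 − 35 = 1785.
Of those, selections where all 4 are women: C(9,4) = 126.
Conditional probability = 126/1785 = 6/85.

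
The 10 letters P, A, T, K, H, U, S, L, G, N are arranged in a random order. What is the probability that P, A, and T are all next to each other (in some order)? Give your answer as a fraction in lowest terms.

There are 10! = 3628800 arrangements.
Treat the three as one block: 8! placements × 3! orders within the block = 40320·6 = 241920.
Probability = 241920/3628800 = 1/15.

1/15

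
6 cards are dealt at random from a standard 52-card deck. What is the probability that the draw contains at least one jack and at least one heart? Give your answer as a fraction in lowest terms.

6772177/20358520

There are C(52,6) = 20358520 possible draws.
By inclusion-exclusion on the complements, draws missing all jacks or all hearts: C(48,6) + C(39,6) − C(36,6) = 12271512 + 3262623 − 1947792 = 13586343.
So draws with at least one of each: 20358520 − 13586343 = 6772177, probability 6772177/20358520.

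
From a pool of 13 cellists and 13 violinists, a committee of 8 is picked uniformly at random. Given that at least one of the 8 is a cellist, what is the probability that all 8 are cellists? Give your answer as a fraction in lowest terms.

9/10916

Work in counts. Selections with at least one cellist: C(26,8) − C(13,8) = 1562275 − 1287 = 1560988.
Of those, selections where all 8 are cellists: C(13,8) = 1287.
Conditional probability = 1287/1560988 = 9/10916.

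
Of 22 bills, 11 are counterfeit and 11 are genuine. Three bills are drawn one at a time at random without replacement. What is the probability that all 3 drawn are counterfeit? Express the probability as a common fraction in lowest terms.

Multiply the conditional probabilities at each draw: 11/22 · 10/21 · 9/20 = 990/9240 = 3/28.

3/28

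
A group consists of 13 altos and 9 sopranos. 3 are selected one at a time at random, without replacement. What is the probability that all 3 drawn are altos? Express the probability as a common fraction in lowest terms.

Multiply the conditional probabilities at each draw: 13/22 · 12/21 · 11/20 = 1716/9240 = 13/70.

13/70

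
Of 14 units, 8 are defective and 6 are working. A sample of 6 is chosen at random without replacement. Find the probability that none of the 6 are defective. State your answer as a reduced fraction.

1/3003

There are C(14,6) = 3003 possible selections.
Selections with no defective (all working): C(6,6) = 1.
Probability = 1/3003.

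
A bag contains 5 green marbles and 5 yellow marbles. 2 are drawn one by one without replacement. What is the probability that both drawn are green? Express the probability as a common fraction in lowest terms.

Multiply the conditional probabilities at each draw: 5/10 · 4/9 = 20/90 = 2/9.

2/9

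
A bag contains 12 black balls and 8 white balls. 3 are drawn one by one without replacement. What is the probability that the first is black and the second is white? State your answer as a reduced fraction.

Multiply the conditional probabilities at each draw: 12/20 · 8/19 = 96/380 = 24/95.

24/95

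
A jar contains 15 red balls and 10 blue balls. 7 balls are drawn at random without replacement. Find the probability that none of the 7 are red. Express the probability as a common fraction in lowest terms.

6/24035

There are C(25,7) = 480700 possible selections.
Selections with no red (all blue): C(10,7) = 120.
Probability = 120/480700 = 6/24035.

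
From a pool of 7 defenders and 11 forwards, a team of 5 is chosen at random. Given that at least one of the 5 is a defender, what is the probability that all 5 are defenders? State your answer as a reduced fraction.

1/386

Work in counts. Selections with at least one defender: C(18,5) − C(11,5) = 8568 − 462 = 8106.
Of those, selections where all 5 are defenders: C(7,5) = 21.
Conditional probability = 21/8106 = 1/386.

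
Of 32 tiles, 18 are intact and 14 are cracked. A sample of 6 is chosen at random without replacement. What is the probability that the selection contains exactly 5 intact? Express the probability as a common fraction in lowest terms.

119/899

The sample space is all 6-subsets of the 32: C(32,6) = 906192.
Selections with exactly 5 intact: choose 5 of the 18 intact and 1 of the 14 cracked, C(18,5)·C(14,1) = 8568·14 = 119952.
Probability = 119952/906192 = 119/899.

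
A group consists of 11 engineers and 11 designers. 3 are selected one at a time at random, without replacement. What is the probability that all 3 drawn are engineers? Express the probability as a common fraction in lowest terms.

Multiply the conditional probabilities at each draw: 11/22 · 10/21 · 9/20 = 990/9240 = 3/28.

3/28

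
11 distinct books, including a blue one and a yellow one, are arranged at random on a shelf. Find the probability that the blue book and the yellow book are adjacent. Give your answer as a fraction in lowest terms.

There are 11! = 39916800 arrangements.
Treat the blue book and the yellow book as a block: 10! arrangements of the blocks × 2 orders within the block = 2·3628800 = 7257600.
Probability = 7257600/39916800 = 2/11.

2/11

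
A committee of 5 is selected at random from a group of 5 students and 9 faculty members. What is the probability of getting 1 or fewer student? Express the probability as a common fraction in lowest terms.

54/143

There are C(14,5) = 2002 ways to choose the 5.
Favorable selections (1 or fewer student): C(5,0)·C(9,5) + C(5,1)·C(9,4) = 126 + 630 = 756.
Probability = 756/2002 = 54/143.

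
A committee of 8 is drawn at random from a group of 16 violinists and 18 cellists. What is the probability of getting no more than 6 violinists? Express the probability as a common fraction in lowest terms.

5329/5394

Total selections: C(34,8) = 18156204.
Count the complement (more than 6 violinists): C(16,7)·C(18,1) + C(16,8)·C(18,0) = 205920 + 12870 = 218790.
Probability = 1 − 218790/18156204 = 17937414/18156204 = 5329/5394.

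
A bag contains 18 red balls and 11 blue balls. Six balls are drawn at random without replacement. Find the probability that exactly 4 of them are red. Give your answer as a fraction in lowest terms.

935/2639

Total number of selections: C(29,6) = 475020.
Selections with exactly 4 red: choose 4 of the 18 red and 2 of the 11 blue, C(18,4)·C(11,2) = 3060·55 = 168300.
Probability = 168300/475020 = 935/2639.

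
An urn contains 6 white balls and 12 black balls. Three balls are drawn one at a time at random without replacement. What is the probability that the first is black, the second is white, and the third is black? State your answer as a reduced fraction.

Multiply the conditional probabilities at each draw: 12/18 · 6/17 · 11/16 = 792/4896 = 11/68.

11/68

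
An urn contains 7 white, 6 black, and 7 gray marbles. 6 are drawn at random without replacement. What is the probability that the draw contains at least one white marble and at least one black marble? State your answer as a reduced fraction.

There are C(20,6) = 38760 possible draws.
By inclusion-exclusion on the complements, draws missing all white or all black: C(13,6) + C(14,6) − C(7,6) = 1716 + 3003 − 7 = 4712.
So draws with at least one of each: 38760 − 4712 = 34048, probability 34048/38760 = 224/255.

224/255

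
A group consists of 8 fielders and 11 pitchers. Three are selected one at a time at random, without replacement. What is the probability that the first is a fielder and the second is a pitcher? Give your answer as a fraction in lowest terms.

44/171

Multiply the conditional probabilities at each draw: 8/19 · 11/18 = 88/342 = 44/171.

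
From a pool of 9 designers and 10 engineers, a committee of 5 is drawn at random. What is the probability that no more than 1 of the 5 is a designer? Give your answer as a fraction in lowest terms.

7/38

Total selections: C(19,5) = 11628.
Favorable selections (no more than 1 designer): C(9,0)·C(10,5) + C(9,1)·C(10,4) = 252 + 1890 = 2142.
Probability = 2142/11628 = 7/38.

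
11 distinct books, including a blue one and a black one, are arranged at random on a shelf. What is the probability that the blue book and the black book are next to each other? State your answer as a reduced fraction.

2/11

There are 11! = 39916800 arrangements.
Treat the blue book and the black book as a block: 10! arrangements of the blocks × 2 orders within the block = 2·3628800 = 7257600.
Probability = 7257600/39916800 = 2/11.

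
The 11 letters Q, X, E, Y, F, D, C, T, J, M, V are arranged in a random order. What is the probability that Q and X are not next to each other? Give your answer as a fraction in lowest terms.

There are 11! = 39916800 arrangements.
Arrangements with Q and X adjacent: 2·10! = 7257600.
So not adjacent: 39916800 − 7257600 = 32659200, probability 32659200/39916800 = 9/11.

9/11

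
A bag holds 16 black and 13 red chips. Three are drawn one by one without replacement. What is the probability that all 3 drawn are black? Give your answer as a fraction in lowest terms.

Multiply the conditional probabilities at each draw: 16/29 · 15/28 · 14/27 = 3360/21924 = 40/261.

40/261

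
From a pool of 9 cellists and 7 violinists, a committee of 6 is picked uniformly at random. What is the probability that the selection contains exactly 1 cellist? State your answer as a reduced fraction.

27/1144

Total number of selections: C(16,6) = 8008.
Selections with exactly 1 cellist: choose 1 of the 9 cellists and 5 of the 7 violinists, C(9,1)·C(7,5) = 9·21 = 189.
Probability = 189/8008 = 27/1144.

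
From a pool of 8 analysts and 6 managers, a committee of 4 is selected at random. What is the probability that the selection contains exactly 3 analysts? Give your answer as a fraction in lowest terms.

48/143

The sample space is all 4-subsets of the 14: C(14,4) = 1001.
Selections with exactly 3 analysts: choose 3 of the 8 analysts and 1 of the 6 managers, C(8,3)·C(6,1) = 56·6 = 336.
Probability = 336/1001 = 48/143.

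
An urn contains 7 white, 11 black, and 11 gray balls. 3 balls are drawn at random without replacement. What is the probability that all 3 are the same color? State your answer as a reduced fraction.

365/3654

There are C(29,3) = 3654 ways to draw 3 balls.
All same color: C(7,3) + C(11,3) + C(11,3) = 35 + 165 + 165 = 365.
Probability = 365/3654.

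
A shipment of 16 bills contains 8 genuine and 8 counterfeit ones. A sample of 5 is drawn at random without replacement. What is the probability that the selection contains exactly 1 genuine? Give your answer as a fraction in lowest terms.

There are C(16,5) = 4368 ways to choose 5 from 16.
Selections with exactly 1 genuine: choose 1 of the 8 genuine and 4 of the 8 counterfeit, C(8,1)·C(8,4) = 8·70 = 560.
Probability = 560/4368 = 5/39.

5/39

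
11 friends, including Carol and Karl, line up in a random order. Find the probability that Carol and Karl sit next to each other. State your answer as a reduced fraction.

2/11

There are 11! = 39916800 arrangements.
Treat Carol and Karl as a block: 10! arrangements of the blocks × 2 orders within the block = 2·3628800 = 7257600.
Probability = 7257600/39916800 = 2/11.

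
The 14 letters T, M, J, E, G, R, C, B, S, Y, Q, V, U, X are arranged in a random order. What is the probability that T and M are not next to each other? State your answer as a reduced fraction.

There are 14! = 87178291200 arrangements.
Arrangements with T and M adjacent: 2·13! = 12454041600.
So not adjacent: 87178291200 − 12454041600 = 74724249600, probability 74724249600/87178291200 = 6/7.

6/7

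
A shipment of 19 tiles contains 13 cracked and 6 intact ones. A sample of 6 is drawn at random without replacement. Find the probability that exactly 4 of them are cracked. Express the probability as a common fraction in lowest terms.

3575/9044

Total number of selections: C(19,6) = 27132.
Selections with exactly 4 cracked: choose 4 of the 13 cracked and 2 of the 6 intact, C(13,4)·C(6,2) = 715·15 = 10725.
Probability = 10725/27132 = 3575/9044.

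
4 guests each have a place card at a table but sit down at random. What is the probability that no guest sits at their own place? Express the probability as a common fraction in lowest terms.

There are 4! = 24 seatings.
By inclusion-exclusion, seatings with no fixed points: C(4,0)·4! − C(4,1)·3! + C(4,2)·2! − C(4,3)·1! + C(4,4)·0! = 9.
Probability = 9/24 = 3/8.

3/8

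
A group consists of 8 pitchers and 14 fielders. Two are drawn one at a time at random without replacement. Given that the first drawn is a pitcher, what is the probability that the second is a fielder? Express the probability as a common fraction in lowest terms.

After removing one pitcher, 21 remain: 7 pitchers and 14 fielders.
So the probability the next is a fielder is 14/21 = 2/3.

2/3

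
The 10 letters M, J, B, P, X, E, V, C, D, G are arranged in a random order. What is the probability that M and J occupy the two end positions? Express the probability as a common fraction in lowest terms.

1/45

There are 10! = 3628800 arrangements.
Place M and J at the ends in 2 ways, arrange the remaining 8 in 8! = 40320 ways: 2·40320 = 80640.
Probability = 80640/3628800 = 1/45.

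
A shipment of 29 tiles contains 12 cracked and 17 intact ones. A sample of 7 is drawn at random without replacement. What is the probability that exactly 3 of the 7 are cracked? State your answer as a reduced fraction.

26180/78039

The sample space is all 7-subsets of the 29: C(29,7) = 1560780.
Selections with exactly 3 cracked: choose 3 of the 12 cracked and 4 of the 17 intact, C(12,3)·C(17,4) = 220·2380 = 523600.
Probability = 523600/1560780 = 26180/78039.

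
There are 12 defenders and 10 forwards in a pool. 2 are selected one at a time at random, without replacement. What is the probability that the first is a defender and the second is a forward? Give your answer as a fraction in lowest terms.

Multiply the conditional probabilities at each draw: 12/22 · 10/21 = 120/462 = 20/77.

20/77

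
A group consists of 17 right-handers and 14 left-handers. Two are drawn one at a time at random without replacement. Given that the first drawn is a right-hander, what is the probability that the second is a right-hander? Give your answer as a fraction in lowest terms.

After removing one right-hander, 30 remain: 16 right-handers and 14 left-handers.
So the probability the next is a right-hander is 16/30 = 8/15.

8/15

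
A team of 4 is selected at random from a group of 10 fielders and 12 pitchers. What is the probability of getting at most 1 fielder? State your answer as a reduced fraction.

There are C(22,4) = 7315 ways to choose the 4.
Favorable selections (at most 1 fielder): C(10,0)·C(12,4) + C(10,1)·C(12,3) = 495 + 2200 = 2695.
Probability = 2695/7315 = 7/19.

7/19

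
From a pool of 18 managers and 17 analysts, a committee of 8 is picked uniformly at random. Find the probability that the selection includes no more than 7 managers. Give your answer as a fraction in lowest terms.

62813/62930

Total selections: C(35,8) = 23535820.
The complement is exactly 8 managers: C(18,8)·C(17,0) = 43758.
Probability = 1 − 43758/23535820 = 23492062/23535820 = 62813/62930.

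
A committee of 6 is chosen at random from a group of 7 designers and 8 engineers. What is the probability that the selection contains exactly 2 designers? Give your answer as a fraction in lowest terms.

42/143

Total number of selections: C(15,6) = 5005.
Selections with exactly 2 designers: choose 2 of the 7 designers and 4 of the 8 engineers, C(7,2)·C(8,4) = 21·70 = 1470.
Probability = 1470/5005 = 42/143.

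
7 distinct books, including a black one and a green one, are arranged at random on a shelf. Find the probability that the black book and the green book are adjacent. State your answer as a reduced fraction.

2/7

There are 7! = 5040 arrangements.
Treat the black book and the green book as a block: 6! arrangements of the blocks × 2 orders within the block = 2·720 = 1440.
Probability = 1440/5040 = 2/7.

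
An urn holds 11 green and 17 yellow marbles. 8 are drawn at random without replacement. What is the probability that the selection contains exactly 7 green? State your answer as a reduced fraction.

Total number of selections: C(28,8) = 3108105.
Selections with exactly 7 green: choose 7 of the 11 green and 1 of the 17 yellow, C(11,7)·C(17,1) = 330·17 = 5610.
Probability = 5610/3108105 = 34/18837.

34/18837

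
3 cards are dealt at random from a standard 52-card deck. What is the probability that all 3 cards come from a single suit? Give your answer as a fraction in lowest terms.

22/425

There are C(52,3) = 22100 possible 3-card hands.
Hands of one suit: 4 suits × C(13,3) = 4·286 = 1144.
Probability = 1144/22100 = 22/425.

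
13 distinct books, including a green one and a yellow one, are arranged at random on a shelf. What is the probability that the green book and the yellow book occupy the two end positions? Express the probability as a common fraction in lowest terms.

There are 13! = 6227020800 arrangements.
Place the green book and the yellow book at the ends in 2 ways, arrange the remaining 11 in 11! = 39916800 ways: 2·39916800 = 79833600.
Probability = 79833600/6227020800 = 1/78.

1/78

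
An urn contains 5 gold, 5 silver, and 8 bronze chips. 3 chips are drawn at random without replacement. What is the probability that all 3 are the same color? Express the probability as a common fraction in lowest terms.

19/204

There are C(18,3) = 816 ways to draw 3 chips.
All same color: C(5,3) + C(5,3) + C(8,3) = 10 + 10 + 56 = 76.
Probability = 76/816 = 19/204.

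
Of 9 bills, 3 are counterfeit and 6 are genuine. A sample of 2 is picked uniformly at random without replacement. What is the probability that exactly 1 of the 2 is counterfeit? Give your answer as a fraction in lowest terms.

The sample space is all 2-subsets of the 9: C(9,2) = 36.
Selections with exactly 1 counterfeit: choose 1 of the 3 counterfeit and 1 of the 6 genuine, C(3,1)·C(6,1) = 3·6 = 18.
Probability = 18/36 = 1/2.

1/2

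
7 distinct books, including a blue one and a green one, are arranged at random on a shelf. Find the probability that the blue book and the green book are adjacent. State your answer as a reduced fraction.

There are 7! = 5040 arrangements.
Treat the blue book and the green book as a block: 6! arrangements of the blocks × 2 orders within the block = 2·720 = 1440.
Probability = 1440/5040 = 2/7.

2/7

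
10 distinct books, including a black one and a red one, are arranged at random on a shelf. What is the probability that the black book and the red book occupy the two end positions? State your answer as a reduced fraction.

There are 10! = 3628800 arrangements.
Place the black book and the red book at the ends in 2 ways, arrange the remaining 8 in 8! = 40320 ways: 2·40320 = 80640.
Probability = 80640/3628800 = 1/45.

1/45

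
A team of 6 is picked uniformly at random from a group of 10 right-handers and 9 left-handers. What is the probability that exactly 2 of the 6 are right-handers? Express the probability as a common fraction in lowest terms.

135/646

There are C(19,6) = 27132 ways to choose 6 from 19.
Selections with exactly 2 right-handers: choose 2 of the 10 right-handers and 4 of the 9 left-handers, C(10,2)·C(9,4) = 45·126 = 5670.
Probability = 5670/27132 = 135/646.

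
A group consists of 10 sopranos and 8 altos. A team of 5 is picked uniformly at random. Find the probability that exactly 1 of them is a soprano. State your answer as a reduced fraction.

There are C(18,5) = 8568 ways to choose 5 from 18.
Selections with exactly 1 soprano: choose 1 of the 10 sopranos and 4 of the 8 altos, C(10,1)·C(8,4) = 10·70 = 700.
Probability = 700/8568 = 25/306.

25/306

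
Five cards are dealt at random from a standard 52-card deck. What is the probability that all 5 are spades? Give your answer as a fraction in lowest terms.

33/66640

There are C(52,5) = 2598960 possible 5-card hands.
Hands that are all spades: C(13,5) = 1287.
Probability = 1287/2598960 = 33/66640.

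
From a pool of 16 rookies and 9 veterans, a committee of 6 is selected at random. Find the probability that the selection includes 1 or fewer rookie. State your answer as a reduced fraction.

Total selections: C(25,6) = 177100.
Favorable selections (1 or fewer rookie): C(16,0)·C(9,6) + C(16,1)·C(9,5) = 84 + 2016 = 2100.
Probability = 2100/177100 = 3/253.

3/253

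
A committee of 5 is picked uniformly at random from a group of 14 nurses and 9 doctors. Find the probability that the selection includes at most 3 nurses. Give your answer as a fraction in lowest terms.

294/437

There are C(23,5) = 33649 ways to choose the 5.
Count the complement (more than 3 nurses): C(14,4)·C(9,1) + C(14,5)·C(9,0) = 9009 + 2002 = 11011.
Probability = 1 − 11011/33649 = 22638/33649 = 294/437.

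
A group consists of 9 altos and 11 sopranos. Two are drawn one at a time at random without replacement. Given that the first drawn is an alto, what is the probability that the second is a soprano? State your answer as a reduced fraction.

11/19

After removing one alto, 19 remain: 8 altos and 11 sopranos.
So the probability the next is a soprano is 11/19.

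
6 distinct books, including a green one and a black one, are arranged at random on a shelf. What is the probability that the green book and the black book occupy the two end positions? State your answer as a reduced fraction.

1/15

There are 6! = 720 arrangements.
Place the green book and the black book at the ends in 2 ways, arrange the remaining 4 in 4! = 24 ways: 2·24 = 48.
Probability = 48/720 = 1/15.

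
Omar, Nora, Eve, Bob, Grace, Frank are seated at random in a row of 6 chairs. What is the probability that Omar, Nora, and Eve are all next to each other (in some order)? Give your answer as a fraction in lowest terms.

There are 6! = 720 arrangements.
Treat the three as one block: 4! placements × 3! orders within the block = 24·6 = 144.
Probability = 144/720 = 1/5.

1/5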